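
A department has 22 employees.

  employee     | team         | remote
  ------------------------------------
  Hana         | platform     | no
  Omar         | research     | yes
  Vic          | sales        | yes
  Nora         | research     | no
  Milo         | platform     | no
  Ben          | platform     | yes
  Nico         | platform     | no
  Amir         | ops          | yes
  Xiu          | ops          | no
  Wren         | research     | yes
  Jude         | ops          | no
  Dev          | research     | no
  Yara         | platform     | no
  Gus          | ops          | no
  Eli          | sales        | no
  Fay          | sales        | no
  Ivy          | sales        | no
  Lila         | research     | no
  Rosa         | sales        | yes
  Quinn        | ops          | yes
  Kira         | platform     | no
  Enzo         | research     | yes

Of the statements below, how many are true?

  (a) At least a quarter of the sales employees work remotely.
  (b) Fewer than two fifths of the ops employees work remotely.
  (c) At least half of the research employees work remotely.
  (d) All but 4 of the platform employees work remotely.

(a) sales: |A| = 5, |A ∩ B| = 2; needs |A ∩ B| / |A| ≥ 1/4 — true.
(b) ops: |A| = 5, |A ∩ B| = 2; needs |A ∩ B| / |A| < 2/5 — false.
(c) research: |A| = 6, |A ∩ B| = 3; needs |A ∩ B| ≥ |A ∖ B| — true.
(d) platform: |A| = 6, |A ∩ B| = 1; needs |A ∖ B| = 4 — false.

2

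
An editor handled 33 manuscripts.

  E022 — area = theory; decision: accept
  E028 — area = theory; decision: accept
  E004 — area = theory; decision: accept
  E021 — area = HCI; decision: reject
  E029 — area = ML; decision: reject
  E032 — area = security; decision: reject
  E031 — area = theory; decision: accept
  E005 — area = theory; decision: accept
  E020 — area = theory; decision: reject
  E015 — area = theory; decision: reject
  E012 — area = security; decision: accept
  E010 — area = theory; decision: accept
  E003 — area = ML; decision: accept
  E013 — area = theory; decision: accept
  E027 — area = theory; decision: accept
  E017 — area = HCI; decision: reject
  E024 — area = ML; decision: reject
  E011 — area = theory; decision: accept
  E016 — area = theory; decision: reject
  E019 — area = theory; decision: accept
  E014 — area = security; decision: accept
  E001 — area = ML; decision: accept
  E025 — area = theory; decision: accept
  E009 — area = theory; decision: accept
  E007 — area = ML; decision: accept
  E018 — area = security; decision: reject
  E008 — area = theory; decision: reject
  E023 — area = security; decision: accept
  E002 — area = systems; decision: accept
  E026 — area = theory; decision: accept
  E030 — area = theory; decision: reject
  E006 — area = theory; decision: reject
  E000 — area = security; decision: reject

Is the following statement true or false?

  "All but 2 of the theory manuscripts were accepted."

False

Truth condition: |A ∖ B| = 2.
|A| = 19, |A ∩ B| = 13, |A ∖ B| = 6.
|A ∖ B| = 6, so the statement is false.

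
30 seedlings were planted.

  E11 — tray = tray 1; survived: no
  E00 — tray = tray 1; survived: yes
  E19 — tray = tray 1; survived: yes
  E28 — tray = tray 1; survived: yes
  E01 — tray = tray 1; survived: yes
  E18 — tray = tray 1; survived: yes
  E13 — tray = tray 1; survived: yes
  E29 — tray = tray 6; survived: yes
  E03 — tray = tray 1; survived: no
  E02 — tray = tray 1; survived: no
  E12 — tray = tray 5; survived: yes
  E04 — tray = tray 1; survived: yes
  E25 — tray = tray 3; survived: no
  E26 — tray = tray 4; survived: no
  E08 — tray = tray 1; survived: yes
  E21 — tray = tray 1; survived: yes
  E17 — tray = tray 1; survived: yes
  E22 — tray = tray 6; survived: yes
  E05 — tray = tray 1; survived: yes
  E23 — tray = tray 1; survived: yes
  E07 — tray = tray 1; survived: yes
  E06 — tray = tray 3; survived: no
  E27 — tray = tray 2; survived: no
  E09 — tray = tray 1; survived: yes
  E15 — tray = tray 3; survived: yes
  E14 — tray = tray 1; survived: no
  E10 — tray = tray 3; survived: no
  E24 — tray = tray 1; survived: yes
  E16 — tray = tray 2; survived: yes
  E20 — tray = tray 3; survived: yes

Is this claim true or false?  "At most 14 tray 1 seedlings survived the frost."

False

The determiner here denotes the relation: |A ∩ B| ≤ 14.
|A| = 19, |A ∩ B| = 15, |A ∖ B| = 4.
|A ∩ B| = 15, so the statement is false.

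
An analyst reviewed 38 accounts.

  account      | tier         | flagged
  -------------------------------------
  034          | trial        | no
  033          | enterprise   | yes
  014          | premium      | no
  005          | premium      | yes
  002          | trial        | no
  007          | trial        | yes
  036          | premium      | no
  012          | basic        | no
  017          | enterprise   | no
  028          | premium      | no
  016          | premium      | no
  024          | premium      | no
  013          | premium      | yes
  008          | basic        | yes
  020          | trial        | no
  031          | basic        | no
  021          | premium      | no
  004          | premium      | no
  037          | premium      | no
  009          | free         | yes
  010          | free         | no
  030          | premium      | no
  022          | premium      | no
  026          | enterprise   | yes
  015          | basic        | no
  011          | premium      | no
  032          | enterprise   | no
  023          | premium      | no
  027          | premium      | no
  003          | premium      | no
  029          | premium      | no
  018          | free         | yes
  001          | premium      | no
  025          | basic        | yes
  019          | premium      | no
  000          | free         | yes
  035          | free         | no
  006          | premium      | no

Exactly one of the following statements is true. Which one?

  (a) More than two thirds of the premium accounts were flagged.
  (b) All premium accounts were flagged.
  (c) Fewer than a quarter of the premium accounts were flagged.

(c)

|A| = 20, |A ∩ B| = 2, |A ∖ B| = 18.
(a) requires |A ∩ B| / |A| > 2/3: false.
(b) requires A ⊆ B, i.e. every element of A is in B (|A ∖ B| = 0): false.
(c) requires |A ∩ B| / |A| < 1/4: true.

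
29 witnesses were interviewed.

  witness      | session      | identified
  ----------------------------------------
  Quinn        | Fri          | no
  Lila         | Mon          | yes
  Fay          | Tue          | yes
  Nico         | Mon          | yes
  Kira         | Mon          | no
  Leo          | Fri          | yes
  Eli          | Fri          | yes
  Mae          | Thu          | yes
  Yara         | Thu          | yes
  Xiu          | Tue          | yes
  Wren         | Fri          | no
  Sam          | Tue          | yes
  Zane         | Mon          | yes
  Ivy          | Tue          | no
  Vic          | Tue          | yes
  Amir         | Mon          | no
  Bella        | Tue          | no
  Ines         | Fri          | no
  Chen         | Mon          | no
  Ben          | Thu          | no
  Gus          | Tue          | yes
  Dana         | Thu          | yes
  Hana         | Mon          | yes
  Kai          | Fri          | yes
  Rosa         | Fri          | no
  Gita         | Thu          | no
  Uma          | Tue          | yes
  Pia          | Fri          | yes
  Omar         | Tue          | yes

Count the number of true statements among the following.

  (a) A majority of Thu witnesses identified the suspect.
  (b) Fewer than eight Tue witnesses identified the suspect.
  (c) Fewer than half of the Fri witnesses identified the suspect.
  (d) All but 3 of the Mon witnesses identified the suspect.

(a) Thu: |A| = 5, |A ∩ B| = 3; needs |A ∩ B| > |A ∖ B| — true.
(b) Tue: |A| = 9, |A ∩ B| = 7; needs |A ∩ B| < 8 — true.
(c) Fri: |A| = 8, |A ∩ B| = 4; needs |A ∩ B| < |A ∖ B| — false.
(d) Mon: |A| = 7, |A ∩ B| = 4; needs |A ∖ B| = 3 — true.

3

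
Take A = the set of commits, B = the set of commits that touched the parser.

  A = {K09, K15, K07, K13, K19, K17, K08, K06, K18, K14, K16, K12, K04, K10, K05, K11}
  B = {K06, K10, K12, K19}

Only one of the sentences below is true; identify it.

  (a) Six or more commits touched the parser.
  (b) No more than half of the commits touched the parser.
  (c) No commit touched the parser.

|A| = 16, |A ∩ B| = 4, |A ∖ B| = 12.
(a) requires |A ∩ B| ≥ 6: false.
(b) requires |A ∩ B| ≤ |A ∖ B|: true.
(c) requires A ∩ B = ∅ (|A ∩ B| = 0): false.

(b)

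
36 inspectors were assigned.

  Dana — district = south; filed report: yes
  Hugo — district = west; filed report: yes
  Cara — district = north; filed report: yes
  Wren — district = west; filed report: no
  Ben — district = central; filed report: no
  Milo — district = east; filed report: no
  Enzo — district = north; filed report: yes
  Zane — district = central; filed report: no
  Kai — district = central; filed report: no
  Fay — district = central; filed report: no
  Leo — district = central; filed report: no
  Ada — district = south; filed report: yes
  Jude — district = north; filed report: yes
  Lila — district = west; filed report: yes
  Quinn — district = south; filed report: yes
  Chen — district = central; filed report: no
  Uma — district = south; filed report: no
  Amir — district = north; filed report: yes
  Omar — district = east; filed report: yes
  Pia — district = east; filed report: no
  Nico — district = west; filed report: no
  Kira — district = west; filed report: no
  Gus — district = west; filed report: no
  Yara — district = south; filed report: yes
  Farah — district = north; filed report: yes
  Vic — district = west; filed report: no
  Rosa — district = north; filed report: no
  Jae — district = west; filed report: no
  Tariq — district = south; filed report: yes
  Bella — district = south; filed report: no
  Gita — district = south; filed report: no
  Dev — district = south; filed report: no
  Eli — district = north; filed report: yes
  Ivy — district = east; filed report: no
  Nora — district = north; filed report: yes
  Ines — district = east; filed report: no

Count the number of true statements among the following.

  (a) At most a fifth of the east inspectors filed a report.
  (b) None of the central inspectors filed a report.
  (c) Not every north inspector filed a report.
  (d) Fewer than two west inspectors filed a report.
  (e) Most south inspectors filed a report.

(a) east: |A| = 5, |A ∩ B| = 1; needs |A ∩ B| / |A| ≤ 1/5 — true.
(b) central: |A| = 6, |A ∩ B| = 0; needs A ∩ B = ∅ (|A ∩ B| = 0) — true.
(c) north: |A| = 8, |A ∩ B| = 7; needs A ⊄ B (|A ∖ B| ≥ 1) — true.
(d) west: |A| = 8, |A ∩ B| = 2; needs |A ∩ B| < 2 — false.
(e) south: |A| = 9, |A ∩ B| = 5; needs |A ∩ B| > |A ∖ B| — true.

4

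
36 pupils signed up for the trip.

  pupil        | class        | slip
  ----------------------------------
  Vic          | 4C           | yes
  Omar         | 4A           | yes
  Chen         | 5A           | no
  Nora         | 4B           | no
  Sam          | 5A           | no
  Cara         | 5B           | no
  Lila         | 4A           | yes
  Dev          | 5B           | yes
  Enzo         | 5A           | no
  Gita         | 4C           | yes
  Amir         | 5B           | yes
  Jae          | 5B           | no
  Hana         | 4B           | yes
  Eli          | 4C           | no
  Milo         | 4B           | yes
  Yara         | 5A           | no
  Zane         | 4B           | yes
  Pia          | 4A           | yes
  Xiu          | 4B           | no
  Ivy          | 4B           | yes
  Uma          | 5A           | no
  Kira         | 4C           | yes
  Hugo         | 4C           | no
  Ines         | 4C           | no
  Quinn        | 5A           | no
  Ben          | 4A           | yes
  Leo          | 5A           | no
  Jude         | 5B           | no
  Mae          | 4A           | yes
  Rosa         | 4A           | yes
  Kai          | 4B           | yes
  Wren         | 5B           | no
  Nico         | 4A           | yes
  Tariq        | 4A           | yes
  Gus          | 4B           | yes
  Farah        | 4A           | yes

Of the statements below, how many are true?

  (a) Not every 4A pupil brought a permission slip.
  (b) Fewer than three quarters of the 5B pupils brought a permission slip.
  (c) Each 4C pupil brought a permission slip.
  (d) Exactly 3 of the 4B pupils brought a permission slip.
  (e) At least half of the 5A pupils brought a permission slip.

(a) 4A: |A| = 9, |A ∩ B| = 9; needs A ⊄ B (|A ∖ B| ≥ 1) — false.
(b) 5B: |A| = 6, |A ∩ B| = 2; needs |A ∩ B| / |A| < 3/4 — true.
(c) 4C: |A| = 6, |A ∩ B| = 3; needs A ⊆ B, i.e. every element of A is in B (|A ∖ B| = 0) — false.
(d) 4B: |A| = 8, |A ∩ B| = 6; needs |A ∩ B| = 3 — false.
(e) 5A: |A| = 7, |A ∩ B| = 0; needs |A ∩ B| ≥ |A ∖ B| — false.

1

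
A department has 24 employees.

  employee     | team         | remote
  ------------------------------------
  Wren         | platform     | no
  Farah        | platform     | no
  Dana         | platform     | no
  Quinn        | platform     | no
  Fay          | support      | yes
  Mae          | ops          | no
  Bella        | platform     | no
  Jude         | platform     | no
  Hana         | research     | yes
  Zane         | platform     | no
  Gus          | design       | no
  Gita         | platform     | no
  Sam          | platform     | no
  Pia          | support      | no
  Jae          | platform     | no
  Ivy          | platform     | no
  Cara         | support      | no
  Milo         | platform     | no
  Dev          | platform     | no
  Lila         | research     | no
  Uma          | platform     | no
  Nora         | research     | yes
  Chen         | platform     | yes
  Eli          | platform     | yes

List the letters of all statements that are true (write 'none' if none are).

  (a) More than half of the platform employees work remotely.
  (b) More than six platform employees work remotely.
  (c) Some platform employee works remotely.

|A| = 16, |A ∩ B| = 2, |A ∖ B| = 14.
(a) |A ∩ B| > |A ∖ B|: fails.
(b) |A ∩ B| > 6: fails.
(c) A ∩ B ≠ ∅ (|A ∩ B| ≥ 1): holds.

(c)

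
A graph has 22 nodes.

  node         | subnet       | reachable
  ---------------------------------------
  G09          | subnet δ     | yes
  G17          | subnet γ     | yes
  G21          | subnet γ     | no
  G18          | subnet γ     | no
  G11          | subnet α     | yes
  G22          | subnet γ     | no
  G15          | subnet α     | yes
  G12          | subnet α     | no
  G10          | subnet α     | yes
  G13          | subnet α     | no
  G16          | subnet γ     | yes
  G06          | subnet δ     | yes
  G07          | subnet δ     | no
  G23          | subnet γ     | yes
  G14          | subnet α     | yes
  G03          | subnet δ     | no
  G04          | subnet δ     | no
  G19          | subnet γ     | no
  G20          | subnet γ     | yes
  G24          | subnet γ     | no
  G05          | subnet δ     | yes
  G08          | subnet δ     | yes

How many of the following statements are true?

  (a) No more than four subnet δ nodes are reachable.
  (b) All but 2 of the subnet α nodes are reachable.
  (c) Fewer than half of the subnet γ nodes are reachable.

3

(a) subnet δ: |A| = 7, |A ∩ B| = 4; needs |A ∩ B| ≤ 4 — true.
(b) subnet α: |A| = 6, |A ∩ B| = 4; needs |A ∖ B| = 2 — true.
(c) subnet γ: |A| = 9, |A ∩ B| = 4; needs |A ∩ B| < |A ∖ B| — true.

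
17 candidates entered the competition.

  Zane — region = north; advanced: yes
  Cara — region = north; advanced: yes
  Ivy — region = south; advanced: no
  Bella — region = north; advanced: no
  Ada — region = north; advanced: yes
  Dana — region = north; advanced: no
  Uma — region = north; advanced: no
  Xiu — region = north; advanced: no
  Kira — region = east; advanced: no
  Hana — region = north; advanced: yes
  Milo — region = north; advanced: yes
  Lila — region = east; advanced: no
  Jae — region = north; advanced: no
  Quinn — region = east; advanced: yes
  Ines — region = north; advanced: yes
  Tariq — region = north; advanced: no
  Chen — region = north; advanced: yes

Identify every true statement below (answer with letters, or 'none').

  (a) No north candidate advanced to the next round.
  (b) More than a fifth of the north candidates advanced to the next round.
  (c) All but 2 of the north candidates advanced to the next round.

(b)

|A| = 13, |A ∩ B| = 7, |A ∖ B| = 6.
(a) A ∩ B = ∅ (|A ∩ B| = 0): fails.
(b) |A ∩ B| / |A| > 1/5: holds.
(c) |A ∖ B| = 2: fails.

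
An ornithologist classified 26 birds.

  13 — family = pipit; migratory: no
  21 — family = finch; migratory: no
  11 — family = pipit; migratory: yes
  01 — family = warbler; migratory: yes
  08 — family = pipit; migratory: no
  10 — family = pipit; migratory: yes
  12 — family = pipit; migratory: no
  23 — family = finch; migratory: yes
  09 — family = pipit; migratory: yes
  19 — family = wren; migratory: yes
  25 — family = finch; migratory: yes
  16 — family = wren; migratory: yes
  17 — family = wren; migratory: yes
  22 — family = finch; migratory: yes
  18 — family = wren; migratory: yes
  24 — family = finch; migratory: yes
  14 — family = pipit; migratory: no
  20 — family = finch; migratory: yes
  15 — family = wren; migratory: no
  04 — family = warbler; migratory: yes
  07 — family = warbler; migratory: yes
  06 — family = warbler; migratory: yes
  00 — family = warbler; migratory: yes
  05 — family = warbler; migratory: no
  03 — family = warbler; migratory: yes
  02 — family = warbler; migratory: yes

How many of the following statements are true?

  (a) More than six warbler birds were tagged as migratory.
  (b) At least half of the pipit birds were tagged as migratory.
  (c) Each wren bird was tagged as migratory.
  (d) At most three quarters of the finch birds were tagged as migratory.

(a) warbler: |A| = 8, |A ∩ B| = 7; needs |A ∩ B| > 6 — true.
(b) pipit: |A| = 7, |A ∩ B| = 3; needs |A ∩ B| ≥ |A ∖ B| — false.
(c) wren: |A| = 5, |A ∩ B| = 4; needs A ⊆ B, i.e. every element of A is in B (|A ∖ B| = 0) — false.
(d) finch: |A| = 6, |A ∩ B| = 5; needs |A ∩ B| / |A| ≤ 3/4 — false.

1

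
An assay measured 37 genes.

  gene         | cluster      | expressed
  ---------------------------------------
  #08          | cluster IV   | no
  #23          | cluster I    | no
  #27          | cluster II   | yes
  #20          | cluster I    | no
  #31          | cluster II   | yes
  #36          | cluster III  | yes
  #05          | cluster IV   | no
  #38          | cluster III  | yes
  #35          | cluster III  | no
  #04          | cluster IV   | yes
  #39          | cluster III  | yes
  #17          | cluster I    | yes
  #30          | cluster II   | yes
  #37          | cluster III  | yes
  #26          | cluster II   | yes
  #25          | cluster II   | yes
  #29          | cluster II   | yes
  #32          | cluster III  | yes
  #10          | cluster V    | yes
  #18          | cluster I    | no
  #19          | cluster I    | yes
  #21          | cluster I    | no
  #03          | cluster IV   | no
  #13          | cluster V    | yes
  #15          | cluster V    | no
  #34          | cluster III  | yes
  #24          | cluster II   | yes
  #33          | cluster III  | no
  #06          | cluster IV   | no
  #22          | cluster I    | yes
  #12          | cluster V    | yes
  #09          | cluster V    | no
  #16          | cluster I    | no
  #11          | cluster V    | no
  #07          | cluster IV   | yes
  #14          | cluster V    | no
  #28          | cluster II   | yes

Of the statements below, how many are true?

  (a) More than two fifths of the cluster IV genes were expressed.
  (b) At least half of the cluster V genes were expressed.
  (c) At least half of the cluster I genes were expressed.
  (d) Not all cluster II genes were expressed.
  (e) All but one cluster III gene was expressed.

(a) cluster IV: |A| = 6, |A ∩ B| = 2; needs |A ∩ B| / |A| > 2/5 — false.
(b) cluster V: |A| = 7, |A ∩ B| = 3; needs |A ∩ B| ≥ |A ∖ B| — false.
(c) cluster I: |A| = 8, |A ∩ B| = 3; needs |A ∩ B| ≥ |A ∖ B| — false.
(d) cluster II: |A| = 8, |A ∩ B| = 8; needs A ⊄ B (|A ∖ B| ≥ 1) — false.
(e) cluster III: |A| = 8, |A ∩ B| = 6; needs |A ∖ B| = 1 — false.

0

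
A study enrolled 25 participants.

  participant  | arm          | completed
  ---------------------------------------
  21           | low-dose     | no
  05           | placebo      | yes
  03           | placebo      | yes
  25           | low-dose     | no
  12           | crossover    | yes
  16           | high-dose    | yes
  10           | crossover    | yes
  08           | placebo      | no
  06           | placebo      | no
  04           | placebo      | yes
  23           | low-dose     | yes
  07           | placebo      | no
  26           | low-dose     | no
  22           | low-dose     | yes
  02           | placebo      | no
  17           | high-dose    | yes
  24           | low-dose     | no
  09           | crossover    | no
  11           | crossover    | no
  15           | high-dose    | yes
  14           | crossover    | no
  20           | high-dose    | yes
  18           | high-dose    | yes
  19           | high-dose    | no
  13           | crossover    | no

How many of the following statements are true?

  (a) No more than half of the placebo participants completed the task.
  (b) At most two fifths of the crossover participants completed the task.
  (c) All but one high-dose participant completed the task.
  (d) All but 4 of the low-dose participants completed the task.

(a) placebo: |A| = 7, |A ∩ B| = 3; needs |A ∩ B| ≤ |A ∖ B| — true.
(b) crossover: |A| = 6, |A ∩ B| = 2; needs |A ∩ B| / |A| ≤ 2/5 — true.
(c) high-dose: |A| = 6, |A ∩ B| = 5; needs |A ∖ B| = 1 — true.
(d) low-dose: |A| = 6, |A ∩ B| = 2; needs |A ∖ B| = 4 — true.

4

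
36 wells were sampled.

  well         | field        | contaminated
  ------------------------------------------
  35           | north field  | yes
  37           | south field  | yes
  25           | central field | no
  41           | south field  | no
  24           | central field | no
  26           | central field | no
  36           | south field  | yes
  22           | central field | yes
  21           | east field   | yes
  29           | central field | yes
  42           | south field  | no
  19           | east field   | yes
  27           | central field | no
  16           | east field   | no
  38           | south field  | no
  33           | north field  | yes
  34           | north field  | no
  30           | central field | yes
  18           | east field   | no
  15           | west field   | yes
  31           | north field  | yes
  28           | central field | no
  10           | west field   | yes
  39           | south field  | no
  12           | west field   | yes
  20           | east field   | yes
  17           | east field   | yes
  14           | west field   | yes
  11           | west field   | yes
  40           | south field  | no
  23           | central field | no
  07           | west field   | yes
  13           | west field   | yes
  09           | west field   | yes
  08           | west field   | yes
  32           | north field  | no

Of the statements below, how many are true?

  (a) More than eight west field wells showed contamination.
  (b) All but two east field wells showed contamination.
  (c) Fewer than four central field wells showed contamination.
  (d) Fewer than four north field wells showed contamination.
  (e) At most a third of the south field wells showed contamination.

5

(a) west field: |A| = 9, |A ∩ B| = 9; needs |A ∩ B| > 8 — true.
(b) east field: |A| = 6, |A ∩ B| = 4; needs |A ∖ B| = 2 — true.
(c) central field: |A| = 9, |A ∩ B| = 3; needs |A ∩ B| < 4 — true.
(d) north field: |A| = 5, |A ∩ B| = 3; needs |A ∩ B| < 4 — true.
(e) south field: |A| = 7, |A ∩ B| = 2; needs |A ∩ B| / |A| ≤ 1/3 — true.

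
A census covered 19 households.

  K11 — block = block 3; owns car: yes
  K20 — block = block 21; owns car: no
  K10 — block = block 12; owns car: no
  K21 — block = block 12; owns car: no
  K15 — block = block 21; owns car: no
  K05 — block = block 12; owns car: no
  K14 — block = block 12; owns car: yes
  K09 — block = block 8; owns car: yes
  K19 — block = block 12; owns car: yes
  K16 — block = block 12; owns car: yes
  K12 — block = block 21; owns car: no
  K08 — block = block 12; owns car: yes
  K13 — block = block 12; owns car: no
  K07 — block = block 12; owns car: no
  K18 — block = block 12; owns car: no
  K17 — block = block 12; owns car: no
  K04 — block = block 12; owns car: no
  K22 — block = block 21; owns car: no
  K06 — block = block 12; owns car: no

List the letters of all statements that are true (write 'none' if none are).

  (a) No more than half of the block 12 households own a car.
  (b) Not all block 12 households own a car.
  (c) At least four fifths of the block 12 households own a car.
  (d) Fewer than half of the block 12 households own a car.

|A| = 13, |A ∩ B| = 4, |A ∖ B| = 9.
(a) |A ∩ B| ≤ |A ∖ B|: holds.
(b) A ⊄ B (|A ∖ B| ≥ 1): holds.
(c) |A ∩ B| / |A| ≥ 4/5: fails.
(d) |A ∩ B| < |A ∖ B|: holds.

(a), (b), (d)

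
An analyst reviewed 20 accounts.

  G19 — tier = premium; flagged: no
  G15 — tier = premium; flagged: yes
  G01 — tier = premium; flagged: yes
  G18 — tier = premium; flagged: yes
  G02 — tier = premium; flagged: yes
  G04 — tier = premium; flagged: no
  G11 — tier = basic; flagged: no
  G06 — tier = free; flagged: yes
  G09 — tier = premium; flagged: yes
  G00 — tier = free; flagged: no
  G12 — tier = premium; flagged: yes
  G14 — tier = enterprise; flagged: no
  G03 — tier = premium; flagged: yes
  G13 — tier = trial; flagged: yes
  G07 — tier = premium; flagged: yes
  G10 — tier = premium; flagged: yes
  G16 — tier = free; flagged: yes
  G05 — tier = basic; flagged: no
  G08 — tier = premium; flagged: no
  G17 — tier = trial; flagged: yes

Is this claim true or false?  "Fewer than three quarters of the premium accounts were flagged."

False

Truth condition: |A ∩ B| / |A| < 3/4.
A (the restrictor) = {G19, G15, G01, G18, G02, G04, G09, G12, G03, G07, G10, G08}, |A| = 12.
A ∩ B = {G15, G01, G18, G02, G09, G12, G03, G07, G10}, so |A ∩ B| = 9.
A ∖ B = {G19, G04, G08}, so |A ∖ B| = 3.
|A ∩ B|/|A| = 9/12, so the statement is false.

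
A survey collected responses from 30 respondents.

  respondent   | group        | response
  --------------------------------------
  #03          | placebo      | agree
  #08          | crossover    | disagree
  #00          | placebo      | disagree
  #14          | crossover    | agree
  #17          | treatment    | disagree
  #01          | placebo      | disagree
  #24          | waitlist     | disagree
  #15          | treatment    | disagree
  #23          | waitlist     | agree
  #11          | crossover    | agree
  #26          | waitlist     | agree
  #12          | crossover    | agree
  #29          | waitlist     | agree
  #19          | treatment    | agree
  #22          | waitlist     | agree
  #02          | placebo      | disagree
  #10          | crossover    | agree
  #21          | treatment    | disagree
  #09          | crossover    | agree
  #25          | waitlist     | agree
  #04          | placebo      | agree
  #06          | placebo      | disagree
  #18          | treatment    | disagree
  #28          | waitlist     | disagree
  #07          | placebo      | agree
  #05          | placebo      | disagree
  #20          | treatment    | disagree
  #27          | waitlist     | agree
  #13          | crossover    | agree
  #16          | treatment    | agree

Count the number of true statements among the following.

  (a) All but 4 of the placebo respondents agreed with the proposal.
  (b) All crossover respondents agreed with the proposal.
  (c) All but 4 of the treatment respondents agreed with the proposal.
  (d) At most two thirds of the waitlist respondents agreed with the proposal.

(a) placebo: |A| = 8, |A ∩ B| = 3; needs |A ∖ B| = 4 — false.
(b) crossover: |A| = 7, |A ∩ B| = 6; needs A ⊆ B, i.e. every element of A is in B (|A ∖ B| = 0) — false.
(c) treatment: |A| = 7, |A ∩ B| = 2; needs |A ∖ B| = 4 — false.
(d) waitlist: |A| = 8, |A ∩ B| = 6; needs |A ∩ B| / |A| ≤ 2/3 — false.

0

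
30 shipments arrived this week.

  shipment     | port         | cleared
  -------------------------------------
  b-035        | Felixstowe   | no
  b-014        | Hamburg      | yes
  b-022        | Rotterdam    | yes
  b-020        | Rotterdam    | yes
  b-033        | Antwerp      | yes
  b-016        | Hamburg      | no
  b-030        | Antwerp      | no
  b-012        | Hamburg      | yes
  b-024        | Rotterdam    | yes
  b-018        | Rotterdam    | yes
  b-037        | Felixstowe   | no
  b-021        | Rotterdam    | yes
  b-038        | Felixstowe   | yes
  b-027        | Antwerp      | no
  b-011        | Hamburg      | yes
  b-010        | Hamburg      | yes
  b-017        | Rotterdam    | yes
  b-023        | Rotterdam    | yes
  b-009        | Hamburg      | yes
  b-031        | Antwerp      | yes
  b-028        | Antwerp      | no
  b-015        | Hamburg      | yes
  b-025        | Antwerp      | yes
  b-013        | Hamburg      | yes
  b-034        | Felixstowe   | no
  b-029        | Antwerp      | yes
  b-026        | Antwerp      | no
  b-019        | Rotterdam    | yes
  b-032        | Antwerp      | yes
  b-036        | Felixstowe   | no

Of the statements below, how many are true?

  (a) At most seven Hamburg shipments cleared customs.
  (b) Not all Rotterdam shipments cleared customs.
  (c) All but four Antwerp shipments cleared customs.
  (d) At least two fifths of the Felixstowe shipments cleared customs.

2

(a) Hamburg: |A| = 8, |A ∩ B| = 7; needs |A ∩ B| ≤ 7 — true.
(b) Rotterdam: |A| = 8, |A ∩ B| = 8; needs A ⊄ B (|A ∖ B| ≥ 1) — false.
(c) Antwerp: |A| = 9, |A ∩ B| = 5; needs |A ∖ B| = 4 — true.
(d) Felixstowe: |A| = 5, |A ∩ B| = 1; needs |A ∩ B| / |A| ≥ 2/5 — false.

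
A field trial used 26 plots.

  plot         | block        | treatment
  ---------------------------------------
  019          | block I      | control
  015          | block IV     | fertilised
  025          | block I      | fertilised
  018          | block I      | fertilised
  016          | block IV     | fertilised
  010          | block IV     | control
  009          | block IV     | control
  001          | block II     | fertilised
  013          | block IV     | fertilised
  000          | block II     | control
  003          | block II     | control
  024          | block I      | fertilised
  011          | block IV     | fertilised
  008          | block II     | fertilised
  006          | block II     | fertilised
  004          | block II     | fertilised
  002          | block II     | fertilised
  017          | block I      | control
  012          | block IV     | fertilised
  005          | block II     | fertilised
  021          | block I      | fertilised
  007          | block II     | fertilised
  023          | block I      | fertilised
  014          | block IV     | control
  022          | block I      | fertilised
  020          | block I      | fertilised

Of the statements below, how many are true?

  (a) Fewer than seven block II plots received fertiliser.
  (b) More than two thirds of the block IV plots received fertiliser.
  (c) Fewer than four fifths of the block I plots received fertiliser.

(a) block II: |A| = 9, |A ∩ B| = 7; needs |A ∩ B| < 7 — false.
(b) block IV: |A| = 8, |A ∩ B| = 5; needs |A ∩ B| / |A| > 2/3 — false.
(c) block I: |A| = 9, |A ∩ B| = 7; needs |A ∩ B| / |A| < 4/5 — true.

1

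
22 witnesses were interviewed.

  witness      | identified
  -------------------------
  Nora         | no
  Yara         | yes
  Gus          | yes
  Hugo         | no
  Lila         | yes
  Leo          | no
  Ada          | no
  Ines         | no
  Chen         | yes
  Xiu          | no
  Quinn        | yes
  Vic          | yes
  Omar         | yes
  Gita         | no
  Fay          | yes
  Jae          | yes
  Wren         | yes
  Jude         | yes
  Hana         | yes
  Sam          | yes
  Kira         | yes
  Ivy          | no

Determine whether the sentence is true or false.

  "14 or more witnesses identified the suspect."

True

The determiner here denotes the relation: |A ∩ B| ≥ 14.
|A| = 22, |A ∩ B| = 14, |A ∖ B| = 8.
|A ∩ B| = 14, so the statement is true.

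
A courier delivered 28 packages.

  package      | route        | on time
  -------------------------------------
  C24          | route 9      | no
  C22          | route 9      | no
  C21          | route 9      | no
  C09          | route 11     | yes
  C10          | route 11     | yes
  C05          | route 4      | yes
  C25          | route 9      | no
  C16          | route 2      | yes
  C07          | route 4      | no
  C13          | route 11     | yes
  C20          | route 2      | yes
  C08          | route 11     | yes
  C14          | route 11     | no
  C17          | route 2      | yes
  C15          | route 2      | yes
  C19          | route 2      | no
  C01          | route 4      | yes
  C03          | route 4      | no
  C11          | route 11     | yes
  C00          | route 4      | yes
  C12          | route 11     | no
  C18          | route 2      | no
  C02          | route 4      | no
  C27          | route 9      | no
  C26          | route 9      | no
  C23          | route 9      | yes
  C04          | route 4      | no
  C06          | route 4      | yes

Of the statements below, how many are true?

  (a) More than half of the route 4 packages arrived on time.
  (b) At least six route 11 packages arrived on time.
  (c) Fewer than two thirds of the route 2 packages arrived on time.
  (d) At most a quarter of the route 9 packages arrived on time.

1

(a) route 4: |A| = 8, |A ∩ B| = 4; needs |A ∩ B| > |A ∖ B| — false.
(b) route 11: |A| = 7, |A ∩ B| = 5; needs |A ∩ B| ≥ 6 — false.
(c) route 2: |A| = 6, |A ∩ B| = 4; needs |A ∩ B| / |A| < 2/3 — false.
(d) route 9: |A| = 7, |A ∩ B| = 1; needs |A ∩ B| / |A| ≤ 1/4 — true.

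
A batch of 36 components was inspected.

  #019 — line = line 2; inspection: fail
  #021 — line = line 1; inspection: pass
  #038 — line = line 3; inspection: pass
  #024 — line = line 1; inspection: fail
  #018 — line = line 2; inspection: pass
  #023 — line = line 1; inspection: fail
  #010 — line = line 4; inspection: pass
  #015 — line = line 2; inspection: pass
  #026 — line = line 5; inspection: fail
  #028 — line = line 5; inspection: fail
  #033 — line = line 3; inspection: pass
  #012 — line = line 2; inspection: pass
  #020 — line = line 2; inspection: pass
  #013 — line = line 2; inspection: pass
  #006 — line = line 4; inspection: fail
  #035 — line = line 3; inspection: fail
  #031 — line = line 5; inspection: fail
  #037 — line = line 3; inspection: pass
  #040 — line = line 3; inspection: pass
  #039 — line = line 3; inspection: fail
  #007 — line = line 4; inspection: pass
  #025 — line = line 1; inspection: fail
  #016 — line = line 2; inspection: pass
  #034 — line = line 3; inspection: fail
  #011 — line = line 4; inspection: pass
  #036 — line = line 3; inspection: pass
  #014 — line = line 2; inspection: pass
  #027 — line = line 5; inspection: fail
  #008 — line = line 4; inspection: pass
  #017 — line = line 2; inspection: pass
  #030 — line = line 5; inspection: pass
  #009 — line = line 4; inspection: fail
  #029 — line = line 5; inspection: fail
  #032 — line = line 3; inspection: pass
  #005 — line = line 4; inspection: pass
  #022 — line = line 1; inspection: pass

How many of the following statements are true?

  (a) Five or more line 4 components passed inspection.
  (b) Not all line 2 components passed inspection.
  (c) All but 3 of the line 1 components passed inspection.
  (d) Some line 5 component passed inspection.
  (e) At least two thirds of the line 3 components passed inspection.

5

(a) line 4: |A| = 7, |A ∩ B| = 5; needs |A ∩ B| ≥ 5 — true.
(b) line 2: |A| = 9, |A ∩ B| = 8; needs A ⊄ B (|A ∖ B| ≥ 1) — true.
(c) line 1: |A| = 5, |A ∩ B| = 2; needs |A ∖ B| = 3 — true.
(d) line 5: |A| = 6, |A ∩ B| = 1; needs A ∩ B ≠ ∅ (|A ∩ B| ≥ 1) — true.
(e) line 3: |A| = 9, |A ∩ B| = 6; needs |A ∩ B| / |A| ≥ 2/3 — true.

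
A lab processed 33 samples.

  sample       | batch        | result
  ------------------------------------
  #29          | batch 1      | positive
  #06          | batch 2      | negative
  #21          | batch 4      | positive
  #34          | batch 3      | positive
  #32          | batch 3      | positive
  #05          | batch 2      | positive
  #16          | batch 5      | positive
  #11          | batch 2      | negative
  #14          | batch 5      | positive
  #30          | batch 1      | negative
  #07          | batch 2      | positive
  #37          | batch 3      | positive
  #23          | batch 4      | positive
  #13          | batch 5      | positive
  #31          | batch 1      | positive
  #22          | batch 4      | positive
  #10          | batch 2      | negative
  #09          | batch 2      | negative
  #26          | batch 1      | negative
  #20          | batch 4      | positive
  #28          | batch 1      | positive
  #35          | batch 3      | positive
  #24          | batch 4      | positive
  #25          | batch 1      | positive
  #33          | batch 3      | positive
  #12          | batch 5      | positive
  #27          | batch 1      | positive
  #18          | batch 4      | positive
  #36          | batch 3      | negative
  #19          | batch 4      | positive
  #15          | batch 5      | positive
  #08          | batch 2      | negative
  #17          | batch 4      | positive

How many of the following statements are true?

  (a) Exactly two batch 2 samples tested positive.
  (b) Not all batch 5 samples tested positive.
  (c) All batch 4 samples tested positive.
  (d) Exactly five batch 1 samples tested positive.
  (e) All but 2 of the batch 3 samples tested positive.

3

(a) batch 2: |A| = 7, |A ∩ B| = 2; needs |A ∩ B| = 2 — true.
(b) batch 5: |A| = 5, |A ∩ B| = 5; needs A ⊄ B (|A ∖ B| ≥ 1) — false.
(c) batch 4: |A| = 8, |A ∩ B| = 8; needs A ⊆ B, i.e. every element of A is in B (|A ∖ B| = 0) — true.
(d) batch 1: |A| = 7, |A ∩ B| = 5; needs |A ∩ B| = 5 — true.
(e) batch 3: |A| = 6, |A ∩ B| = 5; needs |A ∖ B| = 2 — false.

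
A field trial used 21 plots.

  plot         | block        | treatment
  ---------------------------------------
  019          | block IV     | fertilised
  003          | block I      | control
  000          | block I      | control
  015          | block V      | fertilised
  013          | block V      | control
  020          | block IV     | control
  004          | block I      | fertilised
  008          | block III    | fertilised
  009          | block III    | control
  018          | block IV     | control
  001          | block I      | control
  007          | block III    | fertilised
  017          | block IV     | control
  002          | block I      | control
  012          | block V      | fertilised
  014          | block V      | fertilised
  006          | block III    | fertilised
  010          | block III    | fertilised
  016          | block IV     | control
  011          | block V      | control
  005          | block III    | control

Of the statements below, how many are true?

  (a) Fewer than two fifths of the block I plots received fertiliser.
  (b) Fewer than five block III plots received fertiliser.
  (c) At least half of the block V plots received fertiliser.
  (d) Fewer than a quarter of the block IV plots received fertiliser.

(a) block I: |A| = 5, |A ∩ B| = 1; needs |A ∩ B| / |A| < 2/5 — true.
(b) block III: |A| = 6, |A ∩ B| = 4; needs |A ∩ B| < 5 — true.
(c) block V: |A| = 5, |A ∩ B| = 3; needs |A ∩ B| ≥ |A ∖ B| — true.
(d) block IV: |A| = 5, |A ∩ B| = 1; needs |A ∩ B| / |A| < 1/4 — true.

4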